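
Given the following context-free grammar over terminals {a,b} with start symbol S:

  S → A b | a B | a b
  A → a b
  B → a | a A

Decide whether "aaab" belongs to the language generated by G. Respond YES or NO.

CNF form of G:
  S -> A T1 | T0 B | T0 T1
  A -> T0 T1
  B -> T0 A | a
  T0 -> a
  T1 -> b

Fill CYK table bottom-up:
  [0..0]={B,T0}  "a"  orig:{B}
  [1..1]={B,T0}  "a"  orig:{B}
  [2..2]={B,T0}  "a"  orig:{B}
  [3..3]={T1}  "b"  orig:{}
  [0..1]={S}  "aa"
  [1..2]={S}  "aa"
  [2..3]={A,S}  "ab"
  [0..2]=∅  "aaa"
  [1..3]={B}  "aab"
  [0..3]={S}  "aaab"

S ∈ T[0,3] ⇒ YES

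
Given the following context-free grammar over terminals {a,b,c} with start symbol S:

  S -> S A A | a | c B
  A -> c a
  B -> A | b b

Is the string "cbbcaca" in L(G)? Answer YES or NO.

CNF form of G:
  S -> S X3 | T0 B | a
  A -> T0 T1
  B -> T0 T1 | T2 T2
  T0 -> c
  T1 -> a
  T2 -> b
  X3 -> A A

CYK table (by increasing span):
  [0..0]={T0}  "c"  orig:{}
  [1..1]={T2}  "b"  orig:{}
  [2..2]={T2}  "b"  orig:{}
  [3..3]={T0}  "c"  orig:{}
  [4..4]={S,T1}  "a"  orig:{S}
  [5..5]={T0}  "c"  orig:{}
  [6..6]={S,T1}  "a"  orig:{S}
  [0..1]=∅  "cb"
  [1..2]={B}  "bb"
  [2..3]=∅  "bc"
  [3..4]={A,B}  "ca"
  [4..5]=∅  "ac"
  [5..6]={A,B}  "ca"
  [0..2]={S}  "cbb"
  [1..3]=∅  "bbc"
  [2..4]=∅  "bca"
  [3..5]=∅  "cac"
  [4..6]=∅  "aca"
  [0..3]=∅  "cbbc"
  [1..4]=∅  "bbca"
  [2..5]=∅  "bcac"
  [3..6]={X3}  "caca"  orig:{}
  [0..4]=∅  "cbbca"
  [1..5]=∅  "bbcac"
  [2..6]=∅  "bcaca"
  [0..5]=∅  "cbbcac"
  [1..6]=∅  "bbcaca"
  [0..6]={S}  "cbbcaca"

S ∈ T[0,6] ⇒ YES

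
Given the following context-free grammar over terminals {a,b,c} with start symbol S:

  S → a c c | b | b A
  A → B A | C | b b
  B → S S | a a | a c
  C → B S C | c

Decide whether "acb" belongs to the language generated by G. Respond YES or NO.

Convert to CNF:
  S -> T0 A | T1 X5 | b
  A -> B A | B X3 | T0 T0 | c
  B -> S S | T1 T1 | T1 T2
  C -> B X4 | c
  T0 -> b
  T1 -> a
  T2 -> c
  X3 -> S C
  X4 -> S C
  X5 -> T2 T2

CYK table (by increasing span):
  [0..0]={T1}  "a"  orig:{}
  [1..1]={A,C,T2}  "c"  orig:{A,C}
  [2..2]={S,T0}  "b"  orig:{S}
  [0..1]={B}  "ac"
  [1..2]=∅  "cb"
  [0..2]=∅  "acb"

S ∉ T[0,2] ⇒ NO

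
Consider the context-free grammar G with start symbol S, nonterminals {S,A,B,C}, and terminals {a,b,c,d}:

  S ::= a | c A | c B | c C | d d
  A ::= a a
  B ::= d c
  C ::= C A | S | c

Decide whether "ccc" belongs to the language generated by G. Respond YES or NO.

Convert to CNF:
  S -> T1 T1 | T2 A | T2 B | T2 C | a
  A -> T0 T0
  B -> T1 T2
  C -> C A | T1 T1 | T2 A | T2 B | T2 C | a | c
  T0 -> a
  T1 -> d
  T2 -> c

CYK table (by increasing span):
  cell(0,0) c: {C,T2}  orig:{C}
  cell(1,1) c: {C,T2}  orig:{C}
  cell(2,2) c: {C,T2}  orig:{C}
  cell(0,1) cc: {C,S}
  cell(1,2) cc: {C,S}
  cell(0,2) ccc: {C,S}

S ∈ T[0,2] ⇒ YES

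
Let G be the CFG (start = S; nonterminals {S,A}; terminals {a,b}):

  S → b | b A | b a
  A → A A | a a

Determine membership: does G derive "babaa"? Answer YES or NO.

CNF form of G:
  S -> T1 A | T1 T0 | b
  A -> A A | T0 T0
  T0 -> a
  T1 -> b

Fill CYK table bottom-up:
  T[0,0] 'b' = {S,T1}  orig:{S}
  T[1,1] 'a' = {T0}  orig:{}
  T[2,2] 'b' = {S,T1}  orig:{S}
  T[3,3] 'a' = {T0}  orig:{}
  T[4,4] 'a' = {T0}  orig:{}
  T[0,1] 'ba' = {S}
  T[1,2] 'ab' = ∅
  T[2,3] 'ba' = {S}
  T[3,4] 'aa' = {A}
  T[0,2] 'bab' = ∅
  T[1,3] 'aba' = ∅
  T[2,4] 'baa' = {S}
  T[0,3] 'baba' = ∅
  T[1,4] 'abaa' = ∅
  T[0,4] 'babaa' = ∅

S ∉ T[0,4] ⇒ NO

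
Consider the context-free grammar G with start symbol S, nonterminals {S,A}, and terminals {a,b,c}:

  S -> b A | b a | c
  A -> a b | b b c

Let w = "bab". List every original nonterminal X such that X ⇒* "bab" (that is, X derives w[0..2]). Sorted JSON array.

Convert to CNF:
  S -> T1 A | T1 T0 | c
  A -> T0 T1 | T1 X3
  T0 -> a
  T1 -> b
  T2 -> c
  X3 -> T1 T2

CYK table (by increasing span) — only the sub-triangle for w[0..2]:
  cell(0,0) b: {T1}  orig:{}
  cell(1,1) a: {T0}  orig:{}
  cell(2,2) b: {T1}  orig:{}
  cell(0,1) ba: {S}
  cell(1,2) ab: {A}
  cell(0,2) bab: {S}

Original NTs in T[0,2] deriving "bab": ["S"]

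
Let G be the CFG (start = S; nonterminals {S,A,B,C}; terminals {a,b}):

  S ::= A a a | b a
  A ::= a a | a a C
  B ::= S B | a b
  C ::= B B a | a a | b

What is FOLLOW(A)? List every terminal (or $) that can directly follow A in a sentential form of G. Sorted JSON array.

FIRST iteration:
pass 1:
  A via A→a a: +{a}
  B via B→a b: +{a}
  C via C→B B a: +{a}
  C via C→b: +{b}
  S via S→A a a: +{a}
  S via S→b a: +{b}
  FIRST[S]={a,b}  FIRST[A]={a}  FIRST[B]={a}  FIRST[C]={a,b}
pass 2:
  B via B→S B: +{b}
  FIRST[S]={a,b}  FIRST[A]={a}  FIRST[B]={a,b}  FIRST[C]={a,b}
pass 3: — fixpoint
  FIRST[S]={a,b}  FIRST[A]={a}  FIRST[B]={a,b}  FIRST[C]={a,b}

Compute FOLLOW by fixpoint:
seed FOLLOW(S) with $
round 1:
  B→S B: FOLLOW(S) ⊇ FIRST(B) = {a,b}; new: +{a,b}
  C→B B a: FOLLOW(B) ⊇ FIRST(B) = {a,b}; new: +{a,b}
  S→A a a: FOLLOW(A) ⊇ FIRST(a) = {a}; new: +{a}
  FOLLOW[S]={$,a,b}  FOLLOW[A]={a}  FOLLOW[B]={a,b}  FOLLOW[C]={}
round 2:
  A→a a C: FOLLOW(C) ⊇ FOLLOW(A) ⊇ {a}; new: +{a}
  FOLLOW[S]={$,a,b}  FOLLOW[A]={a}  FOLLOW[B]={a,b}  FOLLOW[C]={a}
round 3: (no change)
  FOLLOW[S]={$,a,b}  FOLLOW[A]={a}  FOLLOW[B]={a,b}  FOLLOW[C]={a}

FOLLOW(A) = ["a"]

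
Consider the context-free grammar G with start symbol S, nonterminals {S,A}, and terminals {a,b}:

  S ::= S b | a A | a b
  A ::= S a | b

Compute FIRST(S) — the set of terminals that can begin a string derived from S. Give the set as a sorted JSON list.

FIRST iteration:
[1]
  A via A→b: +{b}
  S via S→a A: +{a}
  S: {a}  A: {b}
[2]
  A via A→S a: +{a}
  S: {a}  A: {a,b}
[3] (no change)
  S: {a}  A: {a,b}

FIRST(S) = ["a"]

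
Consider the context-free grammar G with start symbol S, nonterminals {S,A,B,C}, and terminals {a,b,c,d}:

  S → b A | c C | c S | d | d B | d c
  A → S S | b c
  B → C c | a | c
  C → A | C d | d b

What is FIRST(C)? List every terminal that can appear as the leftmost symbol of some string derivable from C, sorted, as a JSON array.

FIRST sets, iterate to fixpoint:
iter 1:
  A via A→b c: +{b}
  B via B→a: +{a}
  B via B→c: +{c}
  C via C→A: +{b}
  C via C→d b: +{d}
  S via S→b A: +{b}
  S via S→c C: +{c}
  S via S→d: +{d}
  FIRST[S]={b,c,d}  FIRST[A]={b}  FIRST[B]={a,c}  FIRST[C]={b,d}
iter 2:
  A via A→S S: +{c,d}
  B via B→C c: +{b,d}
  C via C→A: +{c}
  FIRST[S]={b,c,d}  FIRST[A]={b,c,d}  FIRST[B]={a,b,c,d}  FIRST[C]={b,c,d}
iter 3: done
  FIRST[S]={b,c,d}  FIRST[A]={b,c,d}  FIRST[B]={a,b,c,d}  FIRST[C]={b,c,d}

FIRST(C) = ["b", "c", "d"]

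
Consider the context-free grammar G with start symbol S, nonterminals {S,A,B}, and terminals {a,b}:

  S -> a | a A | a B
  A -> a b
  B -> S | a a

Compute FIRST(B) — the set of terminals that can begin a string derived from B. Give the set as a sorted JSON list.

Compute FIRST by fixpoint:
[1]
  A via A→a b: +{a}
  B via B→a a: +{a}
  S via S→a: +{a}
  FIRST[S]={a}  FIRST[A]={a}  FIRST[B]={a}
[2] (no change)
  FIRST[S]={a}  FIRST[A]={a}  FIRST[B]={a}

FIRST(B) = ["a"]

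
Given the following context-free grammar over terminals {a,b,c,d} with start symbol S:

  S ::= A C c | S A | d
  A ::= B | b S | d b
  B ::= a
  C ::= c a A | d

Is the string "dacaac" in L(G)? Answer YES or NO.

CNF form of G:
  S -> A X5 | S A | d
  A -> T0 S | T1 T0 | a
  B -> a
  C -> T2 X4 | d
  T0 -> b
  T1 -> d
  T2 -> c
  T3 -> a
  X4 -> T3 A
  X5 -> C T2

CYK fill:
  T[0,0] 'd' = {C,S,T1}  orig:{C,S}
  T[1,1] 'a' = {A,B,T3}  orig:{A,B}
  T[2,2] 'c' = {T2}  orig:{}
  T[3,3] 'a' = {A,B,T3}  orig:{A,B}
  T[4,4] 'a' = {A,B,T3}  orig:{A,B}
  T[5,5] 'c' = {T2}  orig:{}
  T[0,1] 'da' = {S}
  T[1,2] 'ac' = ∅
  T[2,3] 'ca' = ∅
  T[3,4] 'aa' = {X4}  orig:{}
  T[4,5] 'ac' = ∅
  T[0,2] 'dac' = ∅
  T[1,3] 'aca' = ∅
  T[2,4] 'caa' = {C}
  T[3,5] 'aac' = ∅
  T[0,3] 'daca' = ∅
  T[1,4] 'acaa' = ∅
  T[2,5] 'caac' = {X5}  orig:{}
  T[0,4] 'dacaa' = ∅
  T[1,5] 'acaac' = {S}
  T[0,5] 'dacaac' = ∅

S ∉ T[0,5] ⇒ NO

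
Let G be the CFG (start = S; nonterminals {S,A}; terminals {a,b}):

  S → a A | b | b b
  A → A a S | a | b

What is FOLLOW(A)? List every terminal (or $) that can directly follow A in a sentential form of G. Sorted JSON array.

FIRST iteration:
pass 1:
  A via A→a: +{a}
  A via A→b: +{b}
  S via S→a A: +{a}
  S via S→b: +{b}
  FIRST(S)={a,b}  FIRST(A)={a,b}
pass 2: done
  FIRST(S)={a,b}  FIRST(A)={a,b}

FOLLOW sets:
initialize: $ ∈ FOLLOW(S)
pass 1:
  A→A a S: FOLLOW(A) ⊇ FIRST(a) = {a}; new: +{a}
  A→A a S: FOLLOW(S) ⊇ FOLLOW(A) ⊇ {a}; new: +{a}
  S→a A: FOLLOW(A) ⊇ FOLLOW(S) ⊇ {$,a}; new: +{$}
  S: {$,a}  A: {$,a}
pass 2: done
  S: {$,a}  A: {$,a}

FOLLOW(A) = ["$", "a"]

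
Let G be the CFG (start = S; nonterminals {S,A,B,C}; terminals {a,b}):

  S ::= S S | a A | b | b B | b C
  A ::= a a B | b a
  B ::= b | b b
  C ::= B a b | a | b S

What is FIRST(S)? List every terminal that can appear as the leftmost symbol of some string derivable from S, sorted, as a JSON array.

Compute FIRST by fixpoint:
pass 1:
  A via A→a a B: +{a}
  A via A→b a: +{b}
  B via B→b: +{b}
  C via C→B a b: +{b}
  C via C→a: +{a}
  S via S→a A: +{a}
  S via S→b: +{b}
  FIRST[S]={a,b}  FIRST[A]={a,b}  FIRST[B]={b}  FIRST[C]={a,b}
pass 2: — fixpoint
  FIRST[S]={a,b}  FIRST[A]={a,b}  FIRST[B]={b}  FIRST[C]={a,b}

FIRST(S) = ["a", "b"]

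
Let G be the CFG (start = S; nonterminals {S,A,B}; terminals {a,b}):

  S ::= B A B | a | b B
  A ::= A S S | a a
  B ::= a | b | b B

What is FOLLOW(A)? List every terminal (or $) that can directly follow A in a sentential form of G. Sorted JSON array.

Compute FIRST by fixpoint:
round 1:
  A via A→a a: +{a}
  B via B→a: +{a}
  B via B→b: +{b}
  S via S→B A B: +{a,b}
  S: {a,b}  A: {a}  B: {a,b}
round 2: done
  S: {a,b}  A: {a}  B: {a,b}

FOLLOW iteration:
FOLLOW(S) := {$}
[1]
  A→A S S: FOLLOW(A) ⊇ FIRST(S) = {a,b}; new: +{a,b}
  A→A S S: FOLLOW(S) ⊇ FIRST(S) = {a,b}; new: +{a,b}
  S→B A B: FOLLOW(B) ⊇ FIRST(A) = {a}; new: +{a}
  S→B A B: FOLLOW(B) ⊇ FOLLOW(S) ⊇ {$,a,b}; new: +{$,b}
  S: {$,a,b}  A: {a,b}  B: {$,a,b}
[2] (stable)
  S: {$,a,b}  A: {a,b}  B: {$,a,b}

FOLLOW(A) = ["a", "b"]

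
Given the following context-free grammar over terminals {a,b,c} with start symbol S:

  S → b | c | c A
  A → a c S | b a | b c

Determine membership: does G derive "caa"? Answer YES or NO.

CNF form of G:
  S -> T1 A | b | c
  A -> T0 X3 | T2 T0 | T2 T1
  T0 -> a
  T1 -> c
  T2 -> b
  X3 -> T1 S

CYK table (by increasing span):
  cell(0,0) c: {S,T1}  orig:{S}
  cell(1,1) a: {T0}  orig:{}
  cell(2,2) a: {T0}  orig:{}
  cell(0,1) ca: ∅
  cell(1,2) aa: ∅
  cell(0,2) caa: ∅

S ∉ T[0,2] ⇒ NO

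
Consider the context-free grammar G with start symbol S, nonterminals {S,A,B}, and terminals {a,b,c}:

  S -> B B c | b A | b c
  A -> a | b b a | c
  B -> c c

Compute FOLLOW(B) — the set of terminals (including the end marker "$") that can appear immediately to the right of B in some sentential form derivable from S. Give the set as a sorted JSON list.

Compute FIRST by fixpoint:
round 1:
  A via A→a: +{a}
  A via A→b b a: +{b}
  A via A→c: +{c}
  B via B→c c: +{c}
  S via S→B B c: +{c}
  S via S→b A: +{b}
  FIRST[S]={b,c}  FIRST[A]={a,b,c}  FIRST[B]={c}
round 2: (stable)
  FIRST[S]={b,c}  FIRST[A]={a,b,c}  FIRST[B]={c}

FOLLOW iteration:
initialize: $ ∈ FOLLOW(S)
pass 1:
  S→B B c: FOLLOW(B) ⊇ FIRST(B) = {c}; new: +{c}
  S→b A: FOLLOW(A) ⊇ FOLLOW(S) ⊇ {$}; new: +{$}
  FOLLOW(S)={$}  FOLLOW(A)={$}  FOLLOW(B)={c}
pass 2: (stable)
  FOLLOW(S)={$}  FOLLOW(A)={$}  FOLLOW(B)={c}

FOLLOW(B) = ["c"]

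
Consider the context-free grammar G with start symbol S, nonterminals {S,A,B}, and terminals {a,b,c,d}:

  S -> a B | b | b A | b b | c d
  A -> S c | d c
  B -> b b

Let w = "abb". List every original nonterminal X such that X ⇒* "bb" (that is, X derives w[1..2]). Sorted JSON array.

Convert to CNF:
  S -> T0 T1 | T2 A | T2 T2 | T3 B | b
  A -> S T0 | T1 T0
  B -> T2 T2
  T0 -> c
  T1 -> d
  T2 -> b
  T3 -> a

Fill CYK table bottom-up (cells [i..j] with 1 ≤ i ≤ j ≤ 2 only):
  cell(1,1) b: {S,T2}  orig:{S}
  cell(2,2) b: {S,T2}  orig:{S}
  cell(1,2) bb: {B,S}

Original NTs in T[1,2] deriving "bb": ["B", "S"]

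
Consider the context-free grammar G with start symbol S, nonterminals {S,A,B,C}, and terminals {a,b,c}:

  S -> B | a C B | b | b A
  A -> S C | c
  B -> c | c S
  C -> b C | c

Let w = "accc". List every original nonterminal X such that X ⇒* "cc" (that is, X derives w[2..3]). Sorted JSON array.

CNF form of G:
  S -> T0 S | T1 A | T2 X3 | b | c
  A -> S C | c
  B -> T0 S | c
  C -> T1 C | c
  T0 -> c
  T1 -> b
  T2 -> a
  X3 -> C B

Fill CYK table bottom-up — only the sub-triangle for w[2..3]:
  cell(2,2) c: {A,B,C,S,T0}  orig:{A,B,C,S}
  cell(3,3) c: {A,B,C,S,T0}  orig:{A,B,C,S}
  cell(2,3) cc: {A,B,S,X3}  orig:{A,B,S}

Original NTs in T[2,3] deriving "cc": ["A", "B", "S"]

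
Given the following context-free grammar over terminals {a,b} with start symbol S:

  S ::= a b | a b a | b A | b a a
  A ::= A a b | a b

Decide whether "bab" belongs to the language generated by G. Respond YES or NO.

CNF form of G:
  S -> T0 T1 | T0 X3 | T1 A | T1 X4
  A -> A X2 | T0 T1
  T0 -> a
  T1 -> b
  X2 -> T0 T1
  X3 -> T1 T0
  X4 -> T0 T0

CYK fill:
  [0..0]={T1}  "b"  orig:{}
  [1..1]={T0}  "a"  orig:{}
  [2..2]={T1}  "b"  orig:{}
  [0..1]={X3}  "ba"  orig:{}
  [1..2]={A,S,X2}  "ab"  orig:{A,S}
  [0..2]={S}  "bab"

S ∈ T[0,2] ⇒ YES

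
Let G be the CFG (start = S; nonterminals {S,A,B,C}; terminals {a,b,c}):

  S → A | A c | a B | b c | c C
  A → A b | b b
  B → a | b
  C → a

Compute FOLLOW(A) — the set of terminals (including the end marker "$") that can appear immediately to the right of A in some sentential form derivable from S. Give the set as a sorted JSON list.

FIRST iteration:
round 1:
  A via A→b b: +{b}
  B via B→a: +{a}
  B via B→b: +{b}
  C via C→a: +{a}
  S via S→A: +{b}
  S via S→a B: +{a}
  S via S→c C: +{c}
  FIRST[S]={a,b,c}  FIRST[A]={b}  FIRST[B]={a,b}  FIRST[C]={a}
round 2: (stable)
  FIRST[S]={a,b,c}  FIRST[A]={b}  FIRST[B]={a,b}  FIRST[C]={a}

Compute FOLLOW by fixpoint:
FOLLOW(S) := {$}
round 1:
  A→A b: FOLLOW(A) ⊇ FIRST(b) = {b}; new: +{b}
  S→A: FOLLOW(A) ⊇ FOLLOW(S) ⊇ {$}; new: +{$}
  S→A c: FOLLOW(A) ⊇ FIRST(c) = {c}; new: +{c}
  S→a B: FOLLOW(B) ⊇ FOLLOW(S) ⊇ {$}; new: +{$}
  S→c C: FOLLOW(C) ⊇ FOLLOW(S) ⊇ {$}; new: +{$}
  FOLLOW[S]={$}  FOLLOW[A]={$,b,c}  FOLLOW[B]={$}  FOLLOW[C]={$}
round 2: (no change)
  FOLLOW[S]={$}  FOLLOW[A]={$,b,c}  FOLLOW[B]={$}  FOLLOW[C]={$}

FOLLOW(A) = ["$", "b", "c"]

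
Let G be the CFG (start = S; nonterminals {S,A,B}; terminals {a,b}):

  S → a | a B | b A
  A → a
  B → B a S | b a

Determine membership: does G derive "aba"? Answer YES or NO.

Convert to CNF:
  S -> T0 B | T1 A | a
  A -> a
  B -> B X2 | T1 T0
  T0 -> a
  T1 -> b
  X2 -> T0 S

CYK table (by increasing span):
  [0..0]={A,S,T0}  "a"  orig:{A,S}
  [1..1]={T1}  "b"  orig:{}
  [2..2]={A,S,T0}  "a"  orig:{A,S}
  [0..1]=∅  "ab"
  [1..2]={B,S}  "ba"
  [0..2]={S,X2}  "aba"  orig:{S}

S ∈ T[0,2] ⇒ YES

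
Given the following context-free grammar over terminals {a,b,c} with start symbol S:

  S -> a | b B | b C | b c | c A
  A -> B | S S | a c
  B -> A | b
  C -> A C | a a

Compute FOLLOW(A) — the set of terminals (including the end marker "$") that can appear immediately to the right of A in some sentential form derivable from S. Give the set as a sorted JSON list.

FIRST sets, iterate to fixpoint:
round 1:
  A via A→a c: +{a}
  B via B→A: +{a}
  B via B→b: +{b}
  C via C→A C: +{a}
  S via S→a: +{a}
  S via S→b B: +{b}
  S via S→c A: +{c}
  FIRST(S)={a,b,c}  FIRST(A)={a}  FIRST(B)={a,b}  FIRST(C)={a}
round 2:
  A via A→B: +{b}
  A via A→S S: +{c}
  B via B→A: +{c}
  C via C→A C: +{b,c}
  FIRST(S)={a,b,c}  FIRST(A)={a,b,c}  FIRST(B)={a,b,c}  FIRST(C)={a,b,c}
round 3: — fixpoint
  FIRST(S)={a,b,c}  FIRST(A)={a,b,c}  FIRST(B)={a,b,c}  FIRST(C)={a,b,c}

FOLLOW iteration:
initialize: $ ∈ FOLLOW(S)
[1]
  A→S S: FOLLOW(S) ⊇ FIRST(S) = {a,b,c}; new: +{a,b,c}
  C→A C: FOLLOW(A) ⊇ FIRST(C) = {a,b,c}; new: +{a,b,c}
  S→b B: FOLLOW(B) ⊇ FOLLOW(S) ⊇ {$,a,b,c}; new: +{$,a,b,c}
  S→b C: FOLLOW(C) ⊇ FOLLOW(S) ⊇ {$,a,b,c}; new: +{$,a,b,c}
  S→c A: FOLLOW(A) ⊇ FOLLOW(S) ⊇ {$,a,b,c}; new: +{$}
  FOLLOW(S)={$,a,b,c}  FOLLOW(A)={$,a,b,c}  FOLLOW(B)={$,a,b,c}  FOLLOW(C)={$,a,b,c}
[2] — fixpoint
  FOLLOW(S)={$,a,b,c}  FOLLOW(A)={$,a,b,c}  FOLLOW(B)={$,a,b,c}  FOLLOW(C)={$,a,b,c}

FOLLOW(A) = ["$", "a", "b", "c"]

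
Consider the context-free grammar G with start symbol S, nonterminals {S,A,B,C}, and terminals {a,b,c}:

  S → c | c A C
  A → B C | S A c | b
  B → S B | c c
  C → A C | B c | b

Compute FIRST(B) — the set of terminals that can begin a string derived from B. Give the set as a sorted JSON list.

FIRST iteration:
pass 1:
  A via A→b: +{b}
  B via B→c c: +{c}
  C via C→A C: +{b}
  C via C→B c: +{c}
  S via S→c: +{c}
  S: {c}  A: {b}  B: {c}  C: {b,c}
pass 2:
  A via A→B C: +{c}
  S: {c}  A: {b,c}  B: {c}  C: {b,c}
pass 3: (stable)
  S: {c}  A: {b,c}  B: {c}  C: {b,c}

FIRST(B) = ["c"]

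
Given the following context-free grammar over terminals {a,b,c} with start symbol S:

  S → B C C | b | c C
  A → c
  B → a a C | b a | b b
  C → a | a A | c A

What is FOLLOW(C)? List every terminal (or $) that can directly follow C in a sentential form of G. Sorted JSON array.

FIRST iteration:
[1]
  A via A→c: +{c}
  B via B→a a C: +{a}
  B via B→b a: +{b}
  C via C→a: +{a}
  C via C→c A: +{c}
  S via S→B C C: +{a,b}
  S via S→c C: +{c}
  FIRST(S)={a,b,c}  FIRST(A)={c}  FIRST(B)={a,b}  FIRST(C)={a,c}
[2] done
  FIRST(S)={a,b,c}  FIRST(A)={c}  FIRST(B)={a,b}  FIRST(C)={a,c}

FOLLOW sets:
FOLLOW(S) := {$}
iter 1:
  S→B C C: FOLLOW(B) ⊇ FIRST(C) = {a,c}; new: +{a,c}
  S→B C C: FOLLOW(C) ⊇ FIRST(C) = {a,c}; new: +{a,c}
  S→B C C: FOLLOW(C) ⊇ FOLLOW(S) ⊇ {$}; new: +{$}
  S: {$}  A: {}  B: {a,c}  C: {$,a,c}
iter 2:
  C→a A: FOLLOW(A) ⊇ FOLLOW(C) ⊇ {$,a,c}; new: +{$,a,c}
  S: {$}  A: {$,a,c}  B: {a,c}  C: {$,a,c}
iter 3: done
  S: {$}  A: {$,a,c}  B: {a,c}  C: {$,a,c}

FOLLOW(C) = ["$", "a", "c"]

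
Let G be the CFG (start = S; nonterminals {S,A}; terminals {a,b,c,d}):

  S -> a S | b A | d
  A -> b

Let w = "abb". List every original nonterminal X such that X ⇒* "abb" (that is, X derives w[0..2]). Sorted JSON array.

CNF form of G:
  S -> T0 S | T1 A | d
  A -> b
  T0 -> a
  T1 -> b

Fill CYK table bottom-up (cells [i..j] with 0 ≤ i ≤ j ≤ 2 only):
  [0..0]={T0}  "a"  orig:{}
  [1..1]={A,T1}  "b"  orig:{A}
  [2..2]={A,T1}  "b"  orig:{A}
  [0..1]=∅  "ab"
  [1..2]={S}  "bb"
  [0..2]={S}  "abb"

Original NTs in T[0,2] deriving "abb": ["S"]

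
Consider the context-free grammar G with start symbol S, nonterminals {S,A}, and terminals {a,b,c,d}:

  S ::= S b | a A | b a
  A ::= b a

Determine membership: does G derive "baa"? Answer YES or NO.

Convert to CNF:
  S -> S T0 | T0 T1 | T1 A
  A -> T0 T1
  T0 -> b
  T1 -> a

CYK table (by increasing span):
  [0..0]={T0}  "b"  orig:{}
  [1..1]={T1}  "a"  orig:{}
  [2..2]={T1}  "a"  orig:{}
  [0..1]={A,S}  "ba"
  [1..2]=∅  "aa"
  [0..2]=∅  "baa"

S ∉ T[0,2] ⇒ NO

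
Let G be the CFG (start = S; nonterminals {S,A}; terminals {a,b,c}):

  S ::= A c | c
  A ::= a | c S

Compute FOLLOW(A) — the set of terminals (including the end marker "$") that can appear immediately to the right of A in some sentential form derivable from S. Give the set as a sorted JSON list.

Compute FIRST by fixpoint:
iter 1:
  A via A→a: +{a}
  A via A→c S: +{c}
  S via S→A c: +{a,c}
  FIRST(S)={a,c}  FIRST(A)={a,c}
iter 2: — fixpoint
  FIRST(S)={a,c}  FIRST(A)={a,c}

FOLLOW sets:
initialize: $ ∈ FOLLOW(S)
round 1:
  S→A c: FOLLOW(A) ⊇ FIRST(c) = {c}; new: +{c}
  FOLLOW[S]={$}  FOLLOW[A]={c}
round 2:
  A→c S: FOLLOW(S) ⊇ FOLLOW(A) ⊇ {c}; new: +{c}
  FOLLOW[S]={$,c}  FOLLOW[A]={c}
round 3: (no change)
  FOLLOW[S]={$,c}  FOLLOW[A]={c}

FOLLOW(A) = ["c"]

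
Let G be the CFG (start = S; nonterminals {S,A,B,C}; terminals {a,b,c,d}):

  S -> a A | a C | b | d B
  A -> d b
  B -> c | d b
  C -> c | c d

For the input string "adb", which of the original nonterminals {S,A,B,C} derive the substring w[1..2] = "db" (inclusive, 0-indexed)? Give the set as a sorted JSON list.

CNF form of G:
  S -> T0 B | T3 A | T3 C | b
  A -> T0 T1
  B -> T0 T1 | c
  C -> T2 T0 | c
  T0 -> d
  T1 -> b
  T2 -> c
  T3 -> a

CYK fill, restricted to cells inside w[1..2]:
  [1..1]={T0}  "d"  orig:{}
  [2..2]={S,T1}  "b"  orig:{S}
  [1..2]={A,B}  "db"

Original NTs in T[1,2] deriving "db": ["A", "B"]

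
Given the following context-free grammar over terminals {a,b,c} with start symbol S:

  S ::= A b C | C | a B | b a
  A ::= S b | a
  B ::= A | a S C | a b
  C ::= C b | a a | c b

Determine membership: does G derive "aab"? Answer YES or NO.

Convert to CNF:
  S -> A X4 | C T0 | T0 T1 | T1 B | T1 T1 | T2 T0
  A -> S T0 | a
  B -> S T0 | T1 T0 | T1 X3 | a
  C -> C T0 | T1 T1 | T2 T0
  T0 -> b
  T1 -> a
  T2 -> c
  X3 -> S C
  X4 -> T0 C

CYK table (by increasing span):
  cell(0,0) a: {A,B,T1}  orig:{A,B}
  cell(1,1) a: {A,B,T1}  orig:{A,B}
  cell(2,2) b: {T0}  orig:{}
  cell(0,1) aa: {C,S}
  cell(1,2) ab: {B}
  cell(0,2) aab: {A,B,C,S}

S ∈ T[0,2] ⇒ YES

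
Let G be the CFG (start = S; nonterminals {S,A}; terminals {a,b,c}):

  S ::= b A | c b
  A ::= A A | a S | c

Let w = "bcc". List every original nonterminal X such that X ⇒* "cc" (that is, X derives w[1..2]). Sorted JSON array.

Convert to CNF:
  S -> T1 A | T2 T1
  A -> A A | T0 S | c
  T0 -> a
  T1 -> b
  T2 -> c

Fill CYK table bottom-up — only the sub-triangle for w[1..2]:
  T[1,1] 'c' = {A,T2}  orig:{A}
  T[2,2] 'c' = {A,T2}  orig:{A}
  T[1,2] 'cc' = {A}

Original NTs in T[1,2] deriving "cc": ["A"]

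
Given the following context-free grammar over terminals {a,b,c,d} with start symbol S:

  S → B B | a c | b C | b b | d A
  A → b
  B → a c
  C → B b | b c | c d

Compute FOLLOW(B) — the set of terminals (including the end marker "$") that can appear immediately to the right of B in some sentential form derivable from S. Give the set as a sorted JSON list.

FIRST iteration:
iter 1:
  A via A→b: +{b}
  B via B→a c: +{a}
  C via C→B b: +{a}
  C via C→b c: +{b}
  C via C→c d: +{c}
  S via S→B B: +{a}
  S via S→b C: +{b}
  S via S→d A: +{d}
  FIRST(S)={a,b,d}  FIRST(A)={b}  FIRST(B)={a}  FIRST(C)={a,b,c}
iter 2: done
  FIRST(S)={a,b,d}  FIRST(A)={b}  FIRST(B)={a}  FIRST(C)={a,b,c}

FOLLOW sets:
initialize: $ ∈ FOLLOW(S)
pass 1:
  C→B b: FOLLOW(B) ⊇ FIRST(b) = {b}; new: +{b}
  S→B B: FOLLOW(B) ⊇ FIRST(B) = {a}; new: +{a}
  S→B B: FOLLOW(B) ⊇ FOLLOW(S) ⊇ {$}; new: +{$}
  S→b C: FOLLOW(C) ⊇ FOLLOW(S) ⊇ {$}; new: +{$}
  S→d A: FOLLOW(A) ⊇ FOLLOW(S) ⊇ {$}; new: +{$}
  FOLLOW(S)={$}  FOLLOW(A)={$}  FOLLOW(B)={$,a,b}  FOLLOW(C)={$}
pass 2: done
  FOLLOW(S)={$}  FOLLOW(A)={$}  FOLLOW(B)={$,a,b}  FOLLOW(C)={$}

FOLLOW(B) = ["$", "a", "b"]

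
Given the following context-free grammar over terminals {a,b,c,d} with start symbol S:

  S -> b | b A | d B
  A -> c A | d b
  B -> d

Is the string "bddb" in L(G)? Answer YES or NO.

CNF form of G:
  S -> T1 B | T2 A | b
  A -> T0 A | T1 T2
  B -> d
  T0 -> c
  T1 -> d
  T2 -> b

CYK table (by increasing span):
  [0..0]={S,T2}  "b"  orig:{S}
  [1..1]={B,T1}  "d"  orig:{B}
  [2..2]={B,T1}  "d"  orig:{B}
  [3..3]={S,T2}  "b"  orig:{S}
  [0..1]=∅  "bd"
  [1..2]={S}  "dd"
  [2..3]={A}  "db"
  [0..2]=∅  "bdd"
  [1..3]=∅  "ddb"
  [0..3]=∅  "bddb"

S ∉ T[0,3] ⇒ NO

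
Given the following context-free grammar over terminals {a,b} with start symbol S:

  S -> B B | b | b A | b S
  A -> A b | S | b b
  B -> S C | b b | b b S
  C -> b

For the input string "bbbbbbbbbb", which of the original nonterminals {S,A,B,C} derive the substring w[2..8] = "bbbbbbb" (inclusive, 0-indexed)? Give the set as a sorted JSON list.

CNF form of G:
  S -> B B | T0 A | T0 S | b
  A -> A T0 | B B | T0 A | T0 S | T0 T0 | b
  B -> S C | T0 T0 | T0 X1
  C -> b
  T0 -> b
  X1 -> T0 S

CYK fill, restricted to cells inside w[2..8]:
  [2..2]={A,C,S,T0}  "b"  orig:{A,C,S}
  [3..3]={A,C,S,T0}  "b"  orig:{A,C,S}
  [4..4]={A,C,S,T0}  "b"  orig:{A,C,S}
  [5..5]={A,C,S,T0}  "b"  orig:{A,C,S}
  [6..6]={A,C,S,T0}  "b"  orig:{A,C,S}
  [7..7]={A,C,S,T0}  "b"  orig:{A,C,S}
  [8..8]={A,C,S,T0}  "b"  orig:{A,C,S}
  [2..3]={A,B,S,X1}  "bb"  orig:{A,B,S}
  [3..4]={A,B,S,X1}  "bb"  orig:{A,B,S}
  [4..5]={A,B,S,X1}  "bb"  orig:{A,B,S}
  [5..6]={A,B,S,X1}  "bb"  orig:{A,B,S}
  [6..7]={A,B,S,X1}  "bb"  orig:{A,B,S}
  [7..8]={A,B,S,X1}  "bb"  orig:{A,B,S}
  [2..4]={A,B,S,X1}  "bbb"  orig:{A,B,S}
  [3..5]={A,B,S,X1}  "bbb"  orig:{A,B,S}
  [4..6]={A,B,S,X1}  "bbb"  orig:{A,B,S}
  [5..7]={A,B,S,X1}  "bbb"  orig:{A,B,S}
  [6..8]={A,B,S,X1}  "bbb"  orig:{A,B,S}
  [2..5]={A,B,S,X1}  "bbbb"  orig:{A,B,S}
  [3..6]={A,B,S,X1}  "bbbb"  orig:{A,B,S}
  [4..7]={A,B,S,X1}  "bbbb"  orig:{A,B,S}
  [5..8]={A,B,S,X1}  "bbbb"  orig:{A,B,S}
  [2..6]={A,B,S,X1}  "bbbbb"  orig:{A,B,S}
  [3..7]={A,B,S,X1}  "bbbbb"  orig:{A,B,S}
  [4..8]={A,B,S,X1}  "bbbbb"  orig:{A,B,S}
  [2..7]={A,B,S,X1}  "bbbbbb"  orig:{A,B,S}
  [3..8]={A,B,S,X1}  "bbbbbb"  orig:{A,B,S}
  [2..8]={A,B,S,X1}  "bbbbbbb"  orig:{A,B,S}

Original NTs in T[2,8] deriving "bbbbbbb": ["A", "B", "S"]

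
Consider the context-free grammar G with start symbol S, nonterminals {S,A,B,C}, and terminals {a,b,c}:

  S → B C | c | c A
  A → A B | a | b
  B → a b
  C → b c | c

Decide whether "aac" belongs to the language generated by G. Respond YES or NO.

CNF form of G:
  S -> B C | T2 A | c
  A -> A B | a | b
  B -> T0 T1
  C -> T1 T2 | c
  T0 -> a
  T1 -> b
  T2 -> c

Fill CYK table bottom-up:
  [0..0]={A,T0}  "a"  orig:{A}
  [1..1]={A,T0}  "a"  orig:{A}
  [2..2]={C,S,T2}  "c"  orig:{C,S}
  [0..1]=∅  "aa"
  [1..2]=∅  "ac"
  [0..2]=∅  "aac"

S ∉ T[0,2] ⇒ NO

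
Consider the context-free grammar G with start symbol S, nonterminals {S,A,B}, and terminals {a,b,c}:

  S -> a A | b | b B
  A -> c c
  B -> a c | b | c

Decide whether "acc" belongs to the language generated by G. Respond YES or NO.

CNF form of G:
  S -> T1 A | T2 B | b
  A -> T0 T0
  B -> T1 T0 | b | c
  T0 -> c
  T1 -> a
  T2 -> b

Fill CYK table bottom-up:
  [0..0]={T1}  "a"  orig:{}
  [1..1]={B,T0}  "c"  orig:{B}
  [2..2]={B,T0}  "c"  orig:{B}
  [0..1]={B}  "ac"
  [1..2]={A}  "cc"
  [0..2]={S}  "acc"

S ∈ T[0,2] ⇒ YES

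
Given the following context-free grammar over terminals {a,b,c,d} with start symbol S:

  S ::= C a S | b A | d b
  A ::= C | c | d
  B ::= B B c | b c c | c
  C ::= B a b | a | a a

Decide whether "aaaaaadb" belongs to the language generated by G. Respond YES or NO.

CNF form of G:
  S -> C X8 | T1 A | T3 T1
  A -> B X4 | T0 T0 | a | c | d
  B -> B X5 | T1 X6 | c
  C -> B X7 | T0 T0 | a
  T0 -> a
  T1 -> b
  T2 -> c
  T3 -> d
  X4 -> T0 T1
  X5 -> B T2
  X6 -> T2 T2
  X7 -> T0 T1
  X8 -> T0 S

CYK fill:
  cell(0,0) a: {A,C,T0}  orig:{A,C}
  cell(1,1) a: {A,C,T0}  orig:{A,C}
  cell(2,2) a: {A,C,T0}  orig:{A,C}
  cell(3,3) a: {A,C,T0}  orig:{A,C}
  cell(4,4) a: {A,C,T0}  orig:{A,C}
  cell(5,5) a: {A,C,T0}  orig:{A,C}
  cell(6,6) d: {A,T3}  orig:{A}
  cell(7,7) b: {T1}  orig:{}
  cell(0,1) aa: {A,C}
  cell(1,2) aa: {A,C}
  cell(2,3) aa: {A,C}
  cell(3,4) aa: {A,C}
  cell(4,5) aa: {A,C}
  cell(5,6) ad: ∅
  cell(6,7) db: {S}
  cell(0,2) aaa: ∅
  cell(1,3) aaa: ∅
  cell(2,4) aaa: ∅
  cell(3,5) aaa: ∅
  cell(4,6) aad: ∅
  cell(5,7) adb: {X8}  orig:{}
  cell(0,3) aaaa: ∅
  cell(1,4) aaaa: ∅
  cell(2,5) aaaa: ∅
  cell(3,6) aaad: ∅
  cell(4,7) aadb: {S}
  cell(0,4) aaaaa: ∅
  cell(1,5) aaaaa: ∅
  cell(2,6) aaaad: ∅
  cell(3,7) aaadb: {S,X8}  orig:{S}
  cell(0,5) aaaaaa: ∅
  cell(1,6) aaaaad: ∅
  cell(2,7) aaaadb: {S,X8}  orig:{S}
  cell(0,6) aaaaaad: ∅
  cell(1,7) aaaaadb: {S,X8}  orig:{S}
  cell(0,7) aaaaaadb: {S,X8}  orig:{S}

S ∈ T[0,7] ⇒ YES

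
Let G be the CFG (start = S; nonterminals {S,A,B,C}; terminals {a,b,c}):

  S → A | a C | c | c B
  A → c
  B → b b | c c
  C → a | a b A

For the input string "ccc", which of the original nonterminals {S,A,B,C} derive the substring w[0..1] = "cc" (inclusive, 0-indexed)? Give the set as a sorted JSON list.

CNF form of G:
  S -> T1 B | T2 C | c
  A -> c
  B -> T0 T0 | T1 T1
  C -> T2 X3 | a
  T0 -> b
  T1 -> c
  T2 -> a
  X3 -> T0 A

CYK fill, restricted to cells inside w[0..1]:
  cell(0,0) c: {A,S,T1}  orig:{A,S}
  cell(1,1) c: {A,S,T1}  orig:{A,S}
  cell(0,1) cc: {B}

Original NTs in T[0,1] deriving "cc": ["B"]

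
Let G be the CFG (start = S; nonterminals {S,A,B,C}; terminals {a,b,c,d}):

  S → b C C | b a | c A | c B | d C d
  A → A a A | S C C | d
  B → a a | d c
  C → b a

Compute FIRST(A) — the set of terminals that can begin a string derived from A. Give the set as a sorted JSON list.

FIRST sets, iterate to fixpoint:
pass 1:
  A via A→d: +{d}
  B via B→a a: +{a}
  B via B→d c: +{d}
  C via C→b a: +{b}
  S via S→b C C: +{b}
  S via S→c A: +{c}
  S via S→d C d: +{d}
  FIRST(S)={b,c,d}  FIRST(A)={d}  FIRST(B)={a,d}  FIRST(C)={b}
pass 2:
  A via A→S C C: +{b,c}
  FIRST(S)={b,c,d}  FIRST(A)={b,c,d}  FIRST(B)={a,d}  FIRST(C)={b}
pass 3: — fixpoint
  FIRST(S)={b,c,d}  FIRST(A)={b,c,d}  FIRST(B)={a,d}  FIRST(C)={b}

FIRST(A) = ["b", "c", "d"]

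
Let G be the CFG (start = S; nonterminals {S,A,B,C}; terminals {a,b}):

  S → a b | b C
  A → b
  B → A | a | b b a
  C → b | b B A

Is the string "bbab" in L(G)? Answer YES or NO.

CNF form of G:
  S -> T0 C | T1 T0
  A -> b
  B -> T0 X2 | a | b
  C -> T0 X3 | b
  T0 -> b
  T1 -> a
  X2 -> T0 T1
  X3 -> B A

CYK table (by increasing span):
  T[0,0] 'b' = {A,B,C,T0}  orig:{A,B,C}
  T[1,1] 'b' = {A,B,C,T0}  orig:{A,B,C}
  T[2,2] 'a' = {B,T1}  orig:{B}
  T[3,3] 'b' = {A,B,C,T0}  orig:{A,B,C}
  T[0,1] 'bb' = {S,X3}  orig:{S}
  T[1,2] 'ba' = {X2}  orig:{}
  T[2,3] 'ab' = {S,X3}  orig:{S}
  T[0,2] 'bba' = {B}
  T[1,3] 'bab' = {C}
  T[0,3] 'bbab' = {S,X3}  orig:{S}

S ∈ T[0,3] ⇒ YES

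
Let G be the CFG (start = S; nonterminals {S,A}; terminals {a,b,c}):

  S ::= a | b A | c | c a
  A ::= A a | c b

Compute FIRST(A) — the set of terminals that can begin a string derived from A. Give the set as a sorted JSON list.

FIRST sets, iterate to fixpoint:
round 1:
  A via A→c b: +{c}
  S via S→a: +{a}
  S via S→b A: +{b}
  S via S→c: +{c}
  FIRST[S]={a,b,c}  FIRST[A]={c}
round 2: done
  FIRST[S]={a,b,c}  FIRST[A]={c}

FIRST(A) = ["c"]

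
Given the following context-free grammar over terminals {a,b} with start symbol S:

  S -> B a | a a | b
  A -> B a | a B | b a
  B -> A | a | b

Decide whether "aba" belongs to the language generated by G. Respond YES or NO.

CNF form of G:
  S -> B T0 | T0 T0 | b
  A -> B T0 | T0 B | T1 T0
  B -> B T0 | T0 B | T1 T0 | a | b
  T0 -> a
  T1 -> b

CYK table (by increasing span):
  T[0,0] 'a' = {B,T0}  orig:{B}
  T[1,1] 'b' = {B,S,T1}  orig:{B,S}
  T[2,2] 'a' = {B,T0}  orig:{B}
  T[0,1] 'ab' = {A,B}
  T[1,2] 'ba' = {A,B,S}
  T[0,2] 'aba' = {A,B,S}

S ∈ T[0,2] ⇒ YES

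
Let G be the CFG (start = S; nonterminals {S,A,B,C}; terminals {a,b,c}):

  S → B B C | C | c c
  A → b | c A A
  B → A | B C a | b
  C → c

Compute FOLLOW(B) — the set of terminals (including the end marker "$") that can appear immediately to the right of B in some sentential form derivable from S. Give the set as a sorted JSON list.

Compute FIRST by fixpoint:
[1]
  A via A→b: +{b}
  A via A→c A A: +{c}
  B via B→A: +{b,c}
  C via C→c: +{c}
  S via S→B B C: +{b,c}
  S: {b,c}  A: {b,c}  B: {b,c}  C: {c}
[2] done
  S: {b,c}  A: {b,c}  B: {b,c}  C: {c}

FOLLOW iteration:
FOLLOW(S) := {$}
iter 1:
  A→c A A: FOLLOW(A) ⊇ FIRST(A) = {b,c}; new: +{b,c}
  B→B C a: FOLLOW(B) ⊇ FIRST(C) = {c}; new: +{c}
  B→B C a: FOLLOW(C) ⊇ FIRST(a) = {a}; new: +{a}
  S→B B C: FOLLOW(B) ⊇ FIRST(B) = {b,c}; new: +{b}
  S→B B C: FOLLOW(C) ⊇ FOLLOW(S) ⊇ {$}; new: +{$}
  FOLLOW(S)={$}  FOLLOW(A)={b,c}  FOLLOW(B)={b,c}  FOLLOW(C)={$,a}
iter 2: (stable)
  FOLLOW(S)={$}  FOLLOW(A)={b,c}  FOLLOW(B)={b,c}  FOLLOW(C)={$,a}

FOLLOW(B) = ["b", "c"]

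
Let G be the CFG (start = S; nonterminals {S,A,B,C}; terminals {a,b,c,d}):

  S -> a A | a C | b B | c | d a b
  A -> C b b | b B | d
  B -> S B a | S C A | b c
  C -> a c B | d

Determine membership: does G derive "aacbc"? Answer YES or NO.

Convert to CNF:
  S -> T0 B | T1 A | T1 C | T3 X8 | c
  A -> C X4 | T0 B | d
  B -> S X5 | S X6 | T0 T2
  C -> T1 X7 | d
  T0 -> b
  T1 -> a
  T2 -> c
  T3 -> d
  X4 -> T0 T0
  X5 -> B T1
  X6 -> C A
  X7 -> T2 B
  X8 -> T1 T0

CYK fill:
  [0..0]={T1}  "a"  orig:{}
  [1..1]={T1}  "a"  orig:{}
  [2..2]={S,T2}  "c"  orig:{S}
  [3..3]={T0}  "b"  orig:{}
  [4..4]={S,T2}  "c"  orig:{S}
  [0..1]=∅  "aa"
  [1..2]=∅  "ac"
  [2..3]=∅  "cb"
  [3..4]={B}  "bc"
  [0..2]=∅  "aac"
  [1..3]=∅  "acb"
  [2..4]={X7}  "cbc"  orig:{}
  [0..3]=∅  "aacb"
  [1..4]={C}  "acbc"
  [0..4]={S}  "aacbc"

S ∈ T[0,4] ⇒ YES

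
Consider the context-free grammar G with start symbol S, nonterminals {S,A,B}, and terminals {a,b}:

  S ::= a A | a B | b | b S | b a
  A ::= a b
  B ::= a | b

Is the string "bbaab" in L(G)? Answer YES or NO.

CNF form of G:
  S -> T0 A | T0 B | T1 S | T1 T0 | b
  A -> T0 T1
  B -> a | b
  T0 -> a
  T1 -> b

Fill CYK table bottom-up:
  [0..0]={B,S,T1}  "b"  orig:{B,S}
  [1..1]={B,S,T1}  "b"  orig:{B,S}
  [2..2]={B,T0}  "a"  orig:{B}
  [3..3]={B,T0}  "a"  orig:{B}
  [4..4]={B,S,T1}  "b"  orig:{B,S}
  [0..1]={S}  "bb"
  [1..2]={S}  "ba"
  [2..3]={S}  "aa"
  [3..4]={A,S}  "ab"
  [0..2]={S}  "bba"
  [1..3]={S}  "baa"
  [2..4]={S}  "aab"
  [0..3]={S}  "bbaa"
  [1..4]={S}  "baab"
  [0..4]={S}  "bbaab"

S ∈ T[0,4] ⇒ YES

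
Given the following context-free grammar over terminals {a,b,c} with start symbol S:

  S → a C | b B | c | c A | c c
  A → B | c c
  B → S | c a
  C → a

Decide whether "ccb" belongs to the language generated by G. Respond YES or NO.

Convert to CNF:
  S -> T0 C | T1 B | T2 A | T2 T2 | c
  A -> T0 C | T1 B | T2 A | T2 T0 | T2 T2 | c
  B -> T0 C | T1 B | T2 A | T2 T0 | T2 T2 | c
  C -> a
  T0 -> a
  T1 -> b
  T2 -> c

Fill CYK table bottom-up:
  T[0,0] 'c' = {A,B,S,T2}  orig:{A,B,S}
  T[1,1] 'c' = {A,B,S,T2}  orig:{A,B,S}
  T[2,2] 'b' = {T1}  orig:{}
  T[0,1] 'cc' = {A,B,S}
  T[1,2] 'cb' = ∅
  T[0,2] 'ccb' = ∅

S ∉ T[0,2] ⇒ NO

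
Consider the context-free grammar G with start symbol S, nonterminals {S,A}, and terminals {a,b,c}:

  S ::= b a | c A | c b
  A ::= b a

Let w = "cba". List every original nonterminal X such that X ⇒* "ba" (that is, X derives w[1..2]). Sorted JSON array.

Convert to CNF:
  S -> T0 T1 | T2 A | T2 T0
  A -> T0 T1
  T0 -> b
  T1 -> a
  T2 -> c

CYK table (by increasing span), restricted to cells inside w[1..2]:
  cell(1,1) b: {T0}  orig:{}
  cell(2,2) a: {T1}  orig:{}
  cell(1,2) ba: {A,S}

Original NTs in T[1,2] deriving "ba": ["A", "S"]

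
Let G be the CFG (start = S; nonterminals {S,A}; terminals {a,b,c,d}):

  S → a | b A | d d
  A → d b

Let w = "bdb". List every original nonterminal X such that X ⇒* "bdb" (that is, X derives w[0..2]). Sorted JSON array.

Convert to CNF:
  S -> T0 T0 | T1 A | a
  A -> T0 T1
  T0 -> d
  T1 -> b

CYK fill (cells [i..j] with 0 ≤ i ≤ j ≤ 2 only):
  [0..0]={T1}  "b"  orig:{}
  [1..1]={T0}  "d"  orig:{}
  [2..2]={T1}  "b"  orig:{}
  [0..1]=∅  "bd"
  [1..2]={A}  "db"
  [0..2]={S}  "bdb"

Original NTs in T[0,2] deriving "bdb": ["S"]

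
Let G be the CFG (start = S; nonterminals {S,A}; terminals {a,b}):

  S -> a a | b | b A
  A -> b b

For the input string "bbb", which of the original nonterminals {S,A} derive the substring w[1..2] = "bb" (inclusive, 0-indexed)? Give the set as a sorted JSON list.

CNF form of G:
  S -> T0 A | T1 T1 | b
  A -> T0 T0
  T0 -> b
  T1 -> a

Fill CYK table bottom-up — only the sub-triangle for w[1..2]:
  T[1,1] 'b' = {S,T0}  orig:{S}
  T[2,2] 'b' = {S,T0}  orig:{S}
  T[1,2] 'bb' = {A}

Original NTs in T[1,2] deriving "bb": ["A"]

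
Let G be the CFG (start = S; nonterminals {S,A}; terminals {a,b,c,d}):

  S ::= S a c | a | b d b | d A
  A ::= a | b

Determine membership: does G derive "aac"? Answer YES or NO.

Convert to CNF:
  S -> S X4 | T2 X5 | T3 A | a
  A -> a | b
  T0 -> a
  T1 -> c
  T2 -> b
  T3 -> d
  X4 -> T0 T1
  X5 -> T3 T2

CYK fill:
  cell(0,0) a: {A,S,T0}  orig:{A,S}
  cell(1,1) a: {A,S,T0}  orig:{A,S}
  cell(2,2) c: {T1}  orig:{}
  cell(0,1) aa: ∅
  cell(1,2) ac: {X4}  orig:{}
  cell(0,2) aac: {S}

S ∈ T[0,2] ⇒ YES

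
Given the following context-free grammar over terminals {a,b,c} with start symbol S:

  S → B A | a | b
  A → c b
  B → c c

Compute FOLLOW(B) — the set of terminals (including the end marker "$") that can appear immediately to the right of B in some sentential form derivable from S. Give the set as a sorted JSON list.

FIRST iteration:
[1]
  A via A→c b: +{c}
  B via B→c c: +{c}
  S via S→B A: +{c}
  S via S→a: +{a}
  S via S→b: +{b}
  S: {a,b,c}  A: {c}  B: {c}
[2] — fixpoint
  S: {a,b,c}  A: {c}  B: {c}

Compute FOLLOW by fixpoint:
initialize: $ ∈ FOLLOW(S)
[1]
  S→B A: FOLLOW(B) ⊇ FIRST(A) = {c}; new: +{c}
  S→B A: FOLLOW(A) ⊇ FOLLOW(S) ⊇ {$}; new: +{$}
  FOLLOW[S]={$}  FOLLOW[A]={$}  FOLLOW[B]={c}
[2] (stable)
  FOLLOW[S]={$}  FOLLOW[A]={$}  FOLLOW[B]={c}

FOLLOW(B) = ["c"]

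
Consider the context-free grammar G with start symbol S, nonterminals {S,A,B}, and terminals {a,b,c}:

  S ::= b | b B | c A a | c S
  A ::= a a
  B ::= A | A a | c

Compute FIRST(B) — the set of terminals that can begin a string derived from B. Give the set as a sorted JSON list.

FIRST sets, iterate to fixpoint:
iter 1:
  A via A→a a: +{a}
  B via B→A: +{a}
  B via B→c: +{c}
  S via S→b: +{b}
  S via S→c A a: +{c}
  S: {b,c}  A: {a}  B: {a,c}
iter 2: (stable)
  S: {b,c}  A: {a}  B: {a,c}

FIRST(B) = ["a", "c"]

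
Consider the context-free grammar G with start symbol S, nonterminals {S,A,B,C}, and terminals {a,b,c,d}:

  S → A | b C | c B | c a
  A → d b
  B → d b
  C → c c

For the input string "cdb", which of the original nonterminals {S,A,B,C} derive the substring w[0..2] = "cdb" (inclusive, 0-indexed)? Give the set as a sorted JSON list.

CNF form of G:
  S -> T0 T1 | T1 C | T2 B | T2 T3
  A -> T0 T1
  B -> T0 T1
  C -> T2 T2
  T0 -> d
  T1 -> b
  T2 -> c
  T3 -> a

CYK table (by increasing span) — only the sub-triangle for w[0..2]:
  T[0,0] 'c' = {T2}  orig:{}
  T[1,1] 'd' = {T0}  orig:{}
  T[2,2] 'b' = {T1}  orig:{}
  T[0,1] 'cd' = ∅
  T[1,2] 'db' = {A,B,S}
  T[0,2] 'cdb' = {S}

Original NTs in T[0,2] deriving "cdb": ["S"]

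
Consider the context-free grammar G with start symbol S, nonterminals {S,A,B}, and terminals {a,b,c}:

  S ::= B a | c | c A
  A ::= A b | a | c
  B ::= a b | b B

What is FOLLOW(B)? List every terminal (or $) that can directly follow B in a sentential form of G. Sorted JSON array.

FIRST sets, iterate to fixpoint:
round 1:
  A via A→a: +{a}
  A via A→c: +{c}
  B via B→a b: +{a}
  B via B→b B: +{b}
  S via S→B a: +{a,b}
  S via S→c: +{c}
  FIRST[S]={a,b,c}  FIRST[A]={a,c}  FIRST[B]={a,b}
round 2: (no change)
  FIRST[S]={a,b,c}  FIRST[A]={a,c}  FIRST[B]={a,b}

FOLLOW iteration:
FOLLOW(S) := {$}
pass 1:
  A→A b: FOLLOW(A) ⊇ FIRST(b) = {b}; new: +{b}
  S→B a: FOLLOW(B) ⊇ FIRST(a) = {a}; new: +{a}
  S→c A: FOLLOW(A) ⊇ FOLLOW(S) ⊇ {$}; new: +{$}
  S: {$}  A: {$,b}  B: {a}
pass 2: (no change)
  S: {$}  A: {$,b}  B: {a}

FOLLOW(B) = ["a"]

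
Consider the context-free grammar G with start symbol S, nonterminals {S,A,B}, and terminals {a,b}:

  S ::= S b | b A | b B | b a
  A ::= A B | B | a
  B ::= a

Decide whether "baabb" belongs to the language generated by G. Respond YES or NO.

CNF form of G:
  S -> S T0 | T0 A | T0 B | T0 T1
  A -> A B | a
  B -> a
  T0 -> b
  T1 -> a

CYK fill:
  [0..0]={T0}  "b"  orig:{}
  [1..1]={A,B,T1}  "a"  orig:{A,B}
  [2..2]={A,B,T1}  "a"  orig:{A,B}
  [3..3]={T0}  "b"  orig:{}
  [4..4]={T0}  "b"  orig:{}
  [0..1]={S}  "ba"
  [1..2]={A}  "aa"
  [2..3]=∅  "ab"
  [3..4]=∅  "bb"
  [0..2]={S}  "baa"
  [1..3]=∅  "aab"
  [2..4]=∅  "abb"
  [0..3]={S}  "baab"
  [1..4]=∅  "aabb"
  [0..4]={S}  "baabb"

S ∈ T[0,4] ⇒ YES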